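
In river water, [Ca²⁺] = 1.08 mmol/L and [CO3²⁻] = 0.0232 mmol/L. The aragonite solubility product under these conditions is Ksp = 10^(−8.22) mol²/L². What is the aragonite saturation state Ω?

Ω = 4.16

Ksp = 10^(−8.22) = 6.026×10^-9
Ω = [Ca²⁺][CO3²⁻]/Ksp = (1.08×10^-3)(0.0232×10^-3) / 6.026×10^-9 = 4.16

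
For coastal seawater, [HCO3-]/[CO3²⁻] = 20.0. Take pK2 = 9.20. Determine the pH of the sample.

From K2 = [H⁺][CO3²⁻]/[HCO3-]:  pH = pK2 − log₁₀([HCO3-]/[CO3²⁻])
log₁₀(20.0) = +1.301
pH = 9.20 − (+1.301) = 7.90

pH = 7.90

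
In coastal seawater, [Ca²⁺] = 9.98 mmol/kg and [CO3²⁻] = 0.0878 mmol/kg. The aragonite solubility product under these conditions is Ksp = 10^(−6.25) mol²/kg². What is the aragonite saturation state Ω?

Ksp = 10^(−6.25) = 5.623×10^-7
Ω = [Ca²⁺][CO3²⁻]/Ksp = (9.98×10^-3)(0.0878×10^-3) / 5.623×10^-7 = 1.56

Ω = 1.56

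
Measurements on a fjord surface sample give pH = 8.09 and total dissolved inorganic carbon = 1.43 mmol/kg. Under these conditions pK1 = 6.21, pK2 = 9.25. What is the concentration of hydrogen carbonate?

α₁ = 1 / (1 + [H⁺]/K1 + K2/[H⁺]) = 1 / (1 + 10^-1.88 + 10^-1.16)
   = 1 / (1 + 0.013183 + 0.069183) = 1/1.0824 = 0.9239
[HCO3⁻] = α₁ × DIC = 0.9239 × 1.43 = 1.32 mmol/kg

[HCO3⁻] = 1.32 mmol/kg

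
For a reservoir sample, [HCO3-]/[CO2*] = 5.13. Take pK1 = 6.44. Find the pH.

pH = 7.15

From K1 = [H⁺][HCO3-]/[CO2*]:  pH = pK1 + log₁₀([HCO3-]/[CO2*])
log₁₀(5.13) = +0.710
pH = 6.44 + (+0.710) = 7.15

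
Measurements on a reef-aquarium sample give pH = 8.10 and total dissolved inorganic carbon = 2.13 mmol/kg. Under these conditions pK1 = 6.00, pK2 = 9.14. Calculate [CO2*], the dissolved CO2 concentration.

[CO2*] = 15.4 μmol/kg

α₀ = 1 / (1 + K1/[H⁺] + K1K2/[H⁺]²) = 1 / (1 + 10^+2.10 + 10^+1.06)
   = 1 / (1 + 125.89 + 11.482) = 1/138.37 = 0.007227
[CO2*] = α₀ × DIC = 0.007227 × 2.13 = 0.0154 mmol/kg = 15.4 μmol/kg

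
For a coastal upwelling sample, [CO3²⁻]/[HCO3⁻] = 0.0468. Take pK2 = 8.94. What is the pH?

pH = 7.61

From K2 = [H⁺][CO3²⁻]/[HCO3⁻]:  pH = pK2 + log₁₀([CO3²⁻]/[HCO3⁻])
log₁₀(0.0468) = -1.330
pH = 8.94 + (-1.330) = 7.61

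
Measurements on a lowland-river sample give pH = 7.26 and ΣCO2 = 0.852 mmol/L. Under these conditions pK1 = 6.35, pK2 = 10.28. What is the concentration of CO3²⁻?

[CO3²⁻] = 0.724 μmol/L

α₂ = 1 / (1 + [H⁺]/K2 + [H⁺]²/(K1K2)) = 1 / (1 + 10^+3.02 + 10^+2.11)
   = 1 / (1 + 1047.1 + 128.82) = 1/1177.0 = 0.0008497
[CO3²⁻] = α₂ × DIC = 0.0008497 × 0.852 = 0.000724 mmol/L = 0.724 μmol/L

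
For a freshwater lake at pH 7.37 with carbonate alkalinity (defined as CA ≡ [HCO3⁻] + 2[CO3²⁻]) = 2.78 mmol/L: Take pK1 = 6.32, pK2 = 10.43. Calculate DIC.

CA = [HCO3⁻] + 2[CO3²⁻] = (α₁ + 2α₂)·DIC
At pH 7.37: [H⁺]/K1 = 10^-1.05 = 0.089125, K2/[H⁺] = 10^-3.06 = 0.00087096
α₁ = 1/(1 + 0.089125 + 0.00087096) = 1/1.0900 = 0.9174; α₂ = α₁·K2/[H⁺] = 0.0007991
α₁ + 2α₂ = 0.9190
DIC = CA / (α₁ + 2α₂) = 2.78 / 0.9190 = 3.02 mmol/L

DIC = 3.02 mmol/L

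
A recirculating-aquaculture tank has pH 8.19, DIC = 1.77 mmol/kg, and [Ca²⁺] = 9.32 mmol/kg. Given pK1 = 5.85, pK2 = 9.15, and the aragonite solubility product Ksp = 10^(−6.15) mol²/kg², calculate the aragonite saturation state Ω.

α₂ = 1 / (1 + [H⁺]/K2 + [H⁺]²/(K1K2)) = 1 / (1 + 10^+0.96 + 10^-1.38)
   = 1 / (1 + 9.1201 + 0.041687) = 1/10.162 = 0.09841
[CO3²⁻] = α₂ × DIC = 0.09841 × 1.77 = 0.1742 mmol/kg
Ksp = 10^(−6.15) = 7.079×10^-7
Ω = [Ca²⁺][CO3²⁻]/Ksp = (9.32×10^-3)(1.742×10^-4) / 7.079×10^-7 = 2.29

Ω = 2.29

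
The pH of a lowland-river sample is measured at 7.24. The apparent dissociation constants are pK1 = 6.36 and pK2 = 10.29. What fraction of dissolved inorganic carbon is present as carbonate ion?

α₂ = 0.000787

α₂ = 1 / (1 + [H⁺]/K2 + [H⁺]²/(K1K2)) = 1 / (1 + 10^+3.05 + 10^+2.17)
   = 1 / (1 + 1122.0 + 147.91) = 1/1270.9 = 0.0007868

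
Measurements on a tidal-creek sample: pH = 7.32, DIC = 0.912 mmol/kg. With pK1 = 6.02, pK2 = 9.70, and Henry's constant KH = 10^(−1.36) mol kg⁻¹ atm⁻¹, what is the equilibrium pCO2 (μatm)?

pCO2 = 993 μatm

α₀ = 1 / (1 + K1/[H⁺] + K1K2/[H⁺]²) = 1 / (1 + 10^+1.30 + 10^-1.08)
   = 1 / (1 + 19.953 + 0.083176) = 1/21.036 = 0.04754
[CO2*] = α₀ × DIC = 0.04754 × 0.912 = 0.04335 mmol/kg
pCO2 = [CO2*]/KH = 4.335×10^-5 / 4.365×10^-2 = 993 μatm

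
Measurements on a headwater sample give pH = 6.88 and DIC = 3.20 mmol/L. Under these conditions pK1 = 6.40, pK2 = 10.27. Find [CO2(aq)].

α₀ = 1 / (1 + K1/[H⁺] + K1K2/[H⁺]²) = 1 / (1 + 10^+0.48 + 10^-2.91)
   = 1 / (1 + 3.0200 + 0.0012303) = 1/4.0212 = 0.2487
[CO2*] = α₀ × DIC = 0.2487 × 3.20 = 0.796 mmol/L

[CO2*] = 0.796 mmol/L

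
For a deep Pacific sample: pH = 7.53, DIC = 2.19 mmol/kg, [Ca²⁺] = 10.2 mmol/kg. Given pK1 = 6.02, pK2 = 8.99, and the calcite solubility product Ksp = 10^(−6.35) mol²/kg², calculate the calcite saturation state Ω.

α₂ = 1 / (1 + [H⁺]/K2 + [H⁺]²/(K1K2)) = 1 / (1 + 10^+1.46 + 10^-0.05)
   = 1 / (1 + 28.840 + 0.89125) = 1/30.732 = 0.03254
[CO3²⁻] = α₂ × DIC = 0.03254 × 2.19 = 0.07126 mmol/kg
Ksp = 10^(−6.35) = 4.467×10^-7
Ω = [Ca²⁺][CO3²⁻]/Ksp = (10.2×10^-3)(7.126×10^-5) / 4.467×10^-7 = 1.63

Ω = 1.63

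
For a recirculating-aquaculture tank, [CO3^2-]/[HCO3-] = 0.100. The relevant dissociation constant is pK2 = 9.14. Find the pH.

From K2 = [H⁺][CO3^2-]/[HCO3-]:  pH = pK2 + log₁₀([CO3^2-]/[HCO3-])
log₁₀(0.100) = -1.000
pH = 9.14 + (-1.000) = 8.14

pH = 8.14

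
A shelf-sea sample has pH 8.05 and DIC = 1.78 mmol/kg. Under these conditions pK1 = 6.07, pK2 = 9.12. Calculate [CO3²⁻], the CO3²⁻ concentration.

α₂ = 1 / (1 + [H⁺]/K2 + [H⁺]²/(K1K2)) = 1 / (1 + 10^+1.07 + 10^-0.91)
   = 1 / (1 + 11.749 + 0.12303) = 1/12.872 = 0.07769
[CO3²⁻] = α₂ × DIC = 0.07769 × 1.78 = 0.138 mmol/kg

[CO3²⁻] = 0.138 mmol/kg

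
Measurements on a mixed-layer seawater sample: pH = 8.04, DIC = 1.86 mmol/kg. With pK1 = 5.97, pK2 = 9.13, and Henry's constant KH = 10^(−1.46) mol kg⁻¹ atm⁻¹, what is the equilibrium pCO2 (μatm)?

α₀ = 1 / (1 + K1/[H⁺] + K1K2/[H⁺]²) = 1 / (1 + 10^+2.07 + 10^+0.98)
   = 1 / (1 + 117.49 + 9.5499) = 1/128.04 = 0.007810
[CO2*] = α₀ × DIC = 0.007810 × 1.86 = 0.01453 mmol/kg = 14.53 μmol/kg
pCO2 = [CO2*]/KH = 1.453×10^-5 / 3.467×10^-2 = 419 μatm

pCO2 = 419 μatm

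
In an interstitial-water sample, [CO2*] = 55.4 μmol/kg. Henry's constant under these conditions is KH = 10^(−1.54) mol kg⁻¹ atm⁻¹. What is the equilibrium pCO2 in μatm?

pCO2 = 1920 μatm

KH = 10^(−1.54) = 2.884×10^-2 mol kg⁻¹ atm⁻¹
pCO2 = [CO2*]/KH = 55.4×10^-6 / 2.884×10^-2 = 1.92×10^-3 atm = 1920 μatm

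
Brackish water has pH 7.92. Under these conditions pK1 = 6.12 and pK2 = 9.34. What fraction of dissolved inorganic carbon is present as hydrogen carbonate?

α₁ = 1 / (1 + [H⁺]/K1 + K2/[H⁺]) = 1 / (1 + 10^-1.80 + 10^-1.42)
   = 1 / (1 + 0.015849 + 0.038019) = 1/1.0539 = 0.9489

α₁ = 0.949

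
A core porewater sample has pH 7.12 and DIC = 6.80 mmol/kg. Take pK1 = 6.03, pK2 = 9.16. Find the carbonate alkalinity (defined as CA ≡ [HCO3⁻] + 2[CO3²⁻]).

CA = [HCO3⁻] + 2[CO3²⁻] = (α₁ + 2α₂)·DIC
At pH 7.12: [H⁺]/K1 = 10^-1.09 = 0.081283, K2/[H⁺] = 10^-2.04 = 0.0091201
α₁ = 1/(1 + 0.081283 + 0.0091201) = 1/1.0904 = 0.9171; α₂ = α₁·K2/[H⁺] = 0.008364
α₁ + 2α₂ = 0.9338
CA = 0.9338 × 6.80 = 6.35 mmol/kg

CA = 6.35 mmol/kg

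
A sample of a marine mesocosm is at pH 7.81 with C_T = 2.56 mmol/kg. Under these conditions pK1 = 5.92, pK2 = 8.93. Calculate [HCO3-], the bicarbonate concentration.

α₁ = 1 / (1 + [H⁺]/K1 + K2/[H⁺]) = 1 / (1 + 10^-1.89 + 10^-1.12)
   = 1 / (1 + 0.012882 + 0.075858) = 1/1.0887 = 0.9185
[HCO3⁻] = α₁ × DIC = 0.9185 × 2.56 = 2.35 mmol/kg

[HCO3⁻] = 2.35 mmol/kg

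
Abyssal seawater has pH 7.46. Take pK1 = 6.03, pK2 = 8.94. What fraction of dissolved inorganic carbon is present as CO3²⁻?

α₂ = 0.0309

α₂ = 1 / (1 + [H⁺]/K2 + [H⁺]²/(K1K2)) = 1 / (1 + 10^+1.48 + 10^+0.05)
   = 1 / (1 + 30.200 + 1.1220) = 1/32.322 = 0.03094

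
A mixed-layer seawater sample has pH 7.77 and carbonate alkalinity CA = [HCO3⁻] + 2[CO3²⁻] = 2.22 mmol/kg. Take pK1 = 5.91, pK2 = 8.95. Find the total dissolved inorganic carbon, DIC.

DIC = 2.12 mmol/kg

CA = [HCO3⁻] + 2[CO3²⁻] = (α₁ + 2α₂)·DIC
At pH 7.77: [H⁺]/K1 = 10^-1.86 = 0.013804, K2/[H⁺] = 10^-1.18 = 0.066069
α₁ = 1/(1 + 0.013804 + 0.066069) = 1/1.0799 = 0.9260; α₂ = α₁·K2/[H⁺] = 0.06118
α₁ + 2α₂ = 1.0484
DIC = CA / (α₁ + 2α₂) = 2.22 / 1.0484 = 2.12 mmol/kg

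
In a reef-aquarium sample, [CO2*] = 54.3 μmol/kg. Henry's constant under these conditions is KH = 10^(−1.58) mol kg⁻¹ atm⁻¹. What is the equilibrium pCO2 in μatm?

KH = 10^(−1.58) = 2.630×10^-2 mol kg⁻¹ atm⁻¹
pCO2 = [CO2*]/KH = 54.3×10^-6 / 2.630×10^-2 = 2.06×10^-3 atm = 2060 μatm

pCO2 = 2060 μatm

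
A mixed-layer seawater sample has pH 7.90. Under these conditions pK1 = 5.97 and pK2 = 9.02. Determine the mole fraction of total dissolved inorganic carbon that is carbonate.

α₂ = 0.0697

α₂ = 1 / (1 + [H⁺]/K2 + [H⁺]²/(K1K2)) = 1 / (1 + 10^+1.12 + 10^-0.81)
   = 1 / (1 + 13.183 + 0.15488) = 1/14.337 = 0.06975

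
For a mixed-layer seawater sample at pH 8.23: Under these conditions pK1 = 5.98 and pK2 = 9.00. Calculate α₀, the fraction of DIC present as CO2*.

α₀ = 1 / (1 + K1/[H⁺] + K1K2/[H⁺]²) = 1 / (1 + 10^+2.25 + 10^+1.48)
   = 1 / (1 + 177.83 + 30.200) = 1/209.03 = 0.004784

α₀ = 0.00478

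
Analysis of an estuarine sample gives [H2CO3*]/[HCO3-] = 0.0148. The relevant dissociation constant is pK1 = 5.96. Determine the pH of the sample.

pH = 7.79

From K1 = [H⁺][HCO3-]/[H2CO3*]:  pH = pK1 − log₁₀([H2CO3*]/[HCO3-])
log₁₀(0.0148) = -1.830
pH = 5.96 − (-1.830) = 7.79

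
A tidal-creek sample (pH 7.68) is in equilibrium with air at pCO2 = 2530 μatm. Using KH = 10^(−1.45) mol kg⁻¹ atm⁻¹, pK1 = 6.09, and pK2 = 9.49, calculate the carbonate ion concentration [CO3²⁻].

[CO2*] = KH · pCO2 = 10^(−1.45) × 2530×10^-6 = 8.977×10^-5 mol/kg
α₀ = 1/(1 + K1/[H⁺] + K1K2/[H⁺]²) = 1/(1 + 10^+1.59 + 10^-0.22) = 0.02469
DIC = [CO2*]/α₀ = 8.977×10^-5 / 0.02469 = 3.636 mmol/kg
[CO3²⁻] = α₂·DIC; α₂ = 0.01488, so [CO3²⁻] = 0.01488 × 3.636 = 0.0541 mmol/kg

[CO3²⁻] = 0.0541 mmol/kg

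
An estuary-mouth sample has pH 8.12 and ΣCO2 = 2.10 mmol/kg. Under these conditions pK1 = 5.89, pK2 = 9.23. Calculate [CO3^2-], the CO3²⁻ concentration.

α₂ = 1 / (1 + [H⁺]/K2 + [H⁺]²/(K1K2)) = 1 / (1 + 10^+1.11 + 10^-1.12)
   = 1 / (1 + 12.882 + 0.075858) = 1/13.958 = 0.07164
[CO3²⁻] = α₂ × DIC = 0.07164 × 2.10 = 0.150 mmol/kg

[CO3²⁻] = 0.150 mmol/kg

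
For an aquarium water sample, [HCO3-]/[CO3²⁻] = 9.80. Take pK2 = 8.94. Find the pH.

From K2 = [H⁺][CO3²⁻]/[HCO3-]:  pH = pK2 − log₁₀([HCO3-]/[CO3²⁻])
log₁₀(9.80) = +0.991
pH = 8.94 − (+0.991) = 7.95

pH = 7.95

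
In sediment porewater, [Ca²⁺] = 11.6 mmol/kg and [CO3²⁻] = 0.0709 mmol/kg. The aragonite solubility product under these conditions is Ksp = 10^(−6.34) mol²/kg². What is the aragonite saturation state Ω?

Ksp = 10^(−6.34) = 4.571×10^-7
Ω = [Ca²⁺][CO3²⁻]/Ksp = (11.6×10^-3)(0.0709×10^-3) / 4.571×10^-7 = 1.80

Ω = 1.80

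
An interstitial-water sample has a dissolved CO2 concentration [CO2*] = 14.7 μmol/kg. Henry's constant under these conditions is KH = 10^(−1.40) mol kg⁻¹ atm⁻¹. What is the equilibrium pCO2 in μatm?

pCO2 = 369 μatm

KH = 10^(−1.40) = 3.981×10^-2 mol kg⁻¹ atm⁻¹
pCO2 = [CO2*]/KH = 14.7×10^-6 / 3.981×10^-2 = 3.69×10^-4 atm = 369 μatm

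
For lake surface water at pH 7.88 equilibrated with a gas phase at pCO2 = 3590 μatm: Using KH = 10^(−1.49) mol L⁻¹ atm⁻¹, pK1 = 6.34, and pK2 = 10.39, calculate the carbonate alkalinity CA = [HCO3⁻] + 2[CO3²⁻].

[CO2*] = KH · pCO2 = 10^(−1.49) × 3590×10^-6 = 1.162×10^-4 mol/L
α₀ = 1/(1 + K1/[H⁺] + K1K2/[H⁺]²) = 1/(1 + 10^+1.54 + 10^-0.97) = 0.02795
DIC = [CO2*]/α₀ = 1.162×10^-4 / 0.02795 = 4.157 mmol/L
CA = (α₁ + 2α₂)·DIC = (0.9691 + 2×0.002995) × 4.157 = 4.05 mmol/L

CA = 4.05 mmol/L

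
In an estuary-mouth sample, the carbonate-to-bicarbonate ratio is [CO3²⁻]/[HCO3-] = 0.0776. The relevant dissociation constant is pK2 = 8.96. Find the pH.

From K2 = [H⁺][CO3²⁻]/[HCO3-]:  pH = pK2 + log₁₀([CO3²⁻]/[HCO3-])
log₁₀(0.0776) = -1.110
pH = 8.96 + (-1.110) = 7.85

pH = 7.85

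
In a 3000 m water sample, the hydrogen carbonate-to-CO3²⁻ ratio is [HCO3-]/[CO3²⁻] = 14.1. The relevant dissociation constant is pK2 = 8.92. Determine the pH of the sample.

pH = 7.77

From K2 = [H⁺][CO3²⁻]/[HCO3-]:  pH = pK2 − log₁₀([HCO3-]/[CO3²⁻])
log₁₀(14.1) = +1.149
pH = 8.92 − (+1.149) = 7.77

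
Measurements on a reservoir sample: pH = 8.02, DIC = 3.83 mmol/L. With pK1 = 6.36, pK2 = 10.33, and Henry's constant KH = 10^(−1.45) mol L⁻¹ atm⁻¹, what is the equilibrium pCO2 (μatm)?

α₀ = 1 / (1 + K1/[H⁺] + K1K2/[H⁺]²) = 1 / (1 + 10^+1.66 + 10^-0.65)
   = 1 / (1 + 45.709 + 0.22387) = 1/46.933 = 0.02131
[CO2*] = α₀ × DIC = 0.02131 × 3.83 = 0.08161 mmol/L
pCO2 = [CO2*]/KH = 8.161×10^-5 / 3.548×10^-2 = 2300 μatm

pCO2 = 2300 μatm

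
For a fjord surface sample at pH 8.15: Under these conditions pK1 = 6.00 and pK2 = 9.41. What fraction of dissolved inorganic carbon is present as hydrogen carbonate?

α₁ = 1 / (1 + [H⁺]/K1 + K2/[H⁺]) = 1 / (1 + 10^-2.15 + 10^-1.26)
   = 1 / (1 + 0.0070795 + 0.054954) = 1/1.0620 = 0.9416

α₁ = 0.942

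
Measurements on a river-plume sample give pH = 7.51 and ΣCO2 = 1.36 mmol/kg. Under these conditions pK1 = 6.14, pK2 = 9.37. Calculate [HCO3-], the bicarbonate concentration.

[HCO3⁻] = 1.29 mmol/kg

α₁ = 1 / (1 + [H⁺]/K1 + K2/[H⁺]) = 1 / (1 + 10^-1.37 + 10^-1.86)
   = 1 / (1 + 0.042658 + 0.013804) = 1/1.0565 = 0.9466
[HCO3⁻] = α₁ × DIC = 0.9466 × 1.36 = 1.29 mmol/kg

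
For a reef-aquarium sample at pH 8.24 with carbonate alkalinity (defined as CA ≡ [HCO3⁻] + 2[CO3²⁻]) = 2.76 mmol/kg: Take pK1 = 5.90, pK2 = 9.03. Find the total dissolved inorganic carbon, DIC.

DIC = 2.43 mmol/kg

CA = [HCO3⁻] + 2[CO3²⁻] = (α₁ + 2α₂)·DIC
At pH 8.24: [H⁺]/K1 = 10^-2.34 = 0.0045709, K2/[H⁺] = 10^-0.79 = 0.16218
α₁ = 1/(1 + 0.0045709 + 0.16218) = 1/1.1668 = 0.8571; α₂ = α₁·K2/[H⁺] = 0.1390
α₁ + 2α₂ = 1.1351
DIC = CA / (α₁ + 2α₂) = 2.76 / 1.1351 = 2.43 mmol/kg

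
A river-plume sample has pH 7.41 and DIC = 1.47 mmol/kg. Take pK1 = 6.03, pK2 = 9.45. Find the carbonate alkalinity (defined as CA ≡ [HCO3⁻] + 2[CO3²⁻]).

CA = [HCO3⁻] + 2[CO3²⁻] = (α₁ + 2α₂)·DIC
At pH 7.41: [H⁺]/K1 = 10^-1.38 = 0.041687, K2/[H⁺] = 10^-2.04 = 0.0091201
α₁ = 1/(1 + 0.041687 + 0.0091201) = 1/1.0508 = 0.9516; α₂ = α₁·K2/[H⁺] = 0.008679
α₁ + 2α₂ = 0.9690
CA = 0.9690 × 1.47 = 1.42 mmol/kg

CA = 1.42 mmol/kg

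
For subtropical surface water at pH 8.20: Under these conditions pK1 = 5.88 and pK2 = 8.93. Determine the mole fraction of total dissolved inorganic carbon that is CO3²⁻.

α₂ = 1 / (1 + [H⁺]/K2 + [H⁺]²/(K1K2)) = 1 / (1 + 10^+0.73 + 10^-1.59)
   = 1 / (1 + 5.3703 + 0.025704) = 1/6.3960 = 0.1563

α₂ = 0.156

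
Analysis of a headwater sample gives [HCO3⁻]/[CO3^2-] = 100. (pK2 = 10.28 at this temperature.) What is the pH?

pH = 8.28

From K2 = [H⁺][CO3^2-]/[HCO3⁻]:  pH = pK2 − log₁₀([HCO3⁻]/[CO3^2-])
log₁₀(100) = +2.000
pH = 10.28 − (+2.000) = 8.28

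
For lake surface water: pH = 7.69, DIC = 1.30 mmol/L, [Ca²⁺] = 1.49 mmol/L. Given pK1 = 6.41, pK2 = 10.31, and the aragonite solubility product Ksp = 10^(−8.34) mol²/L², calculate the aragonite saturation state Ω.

α₂ = 1 / (1 + [H⁺]/K2 + [H⁺]²/(K1K2)) = 1 / (1 + 10^+2.62 + 10^+1.34)
   = 1 / (1 + 416.87 + 21.878) = 1/439.75 = 0.002274
[CO3²⁻] = α₂ × DIC = 0.002274 × 1.30 = 0.002956 mmol/L = 2.956 μmol/L
Ksp = 10^(−8.34) = 4.571×10^-9
Ω = [Ca²⁺][CO3²⁻]/Ksp = (1.49×10^-3)(2.956×10^-6) / 4.571×10^-9 = 0.964

Ω = 0.964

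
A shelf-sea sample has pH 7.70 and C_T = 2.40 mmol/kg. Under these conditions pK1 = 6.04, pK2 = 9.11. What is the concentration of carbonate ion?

α₂ = 1 / (1 + [H⁺]/K2 + [H⁺]²/(K1K2)) = 1 / (1 + 10^+1.41 + 10^-0.25)
   = 1 / (1 + 25.704 + 0.56234) = 1/27.266 = 0.03668
[CO3²⁻] = α₂ × DIC = 0.03668 × 2.40 = 0.0880 mmol/kg

[CO3²⁻] = 0.0880 mmol/kg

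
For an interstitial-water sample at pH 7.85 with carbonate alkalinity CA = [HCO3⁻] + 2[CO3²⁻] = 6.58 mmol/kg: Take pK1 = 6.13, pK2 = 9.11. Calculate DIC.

DIC = 6.37 mmol/kg

CA = [HCO3⁻] + 2[CO3²⁻] = (α₁ + 2α₂)·DIC
At pH 7.85: [H⁺]/K1 = 10^-1.72 = 0.019055, K2/[H⁺] = 10^-1.26 = 0.054954
α₁ = 1/(1 + 0.019055 + 0.054954) = 1/1.0740 = 0.9311; α₂ = α₁·K2/[H⁺] = 0.05117
α₁ + 2α₂ = 1.0334
DIC = CA / (α₁ + 2α₂) = 6.58 / 1.0334 = 6.37 mmol/kg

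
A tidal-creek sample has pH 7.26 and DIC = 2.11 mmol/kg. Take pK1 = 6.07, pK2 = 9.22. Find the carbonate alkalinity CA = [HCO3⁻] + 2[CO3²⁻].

CA = 2.00 mmol/kg

CA = [HCO3⁻] + 2[CO3²⁻] = (α₁ + 2α₂)·DIC
At pH 7.26: [H⁺]/K1 = 10^-1.19 = 0.064565, K2/[H⁺] = 10^-1.96 = 0.010965
α₁ = 1/(1 + 0.064565 + 0.010965) = 1/1.0755 = 0.9298; α₂ = α₁·K2/[H⁺] = 0.01019
α₁ + 2α₂ = 0.9502
CA = 0.9502 × 2.11 = 2.00 mmol/kg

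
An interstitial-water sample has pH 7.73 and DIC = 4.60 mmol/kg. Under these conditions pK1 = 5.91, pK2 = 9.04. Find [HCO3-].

[HCO3⁻] = 4.32 mmol/kg

α₁ = 1 / (1 + [H⁺]/K1 + K2/[H⁺]) = 1 / (1 + 10^-1.82 + 10^-1.31)
   = 1 / (1 + 0.015136 + 0.048978) = 1/1.0641 = 0.9397
[HCO3⁻] = α₁ × DIC = 0.9397 × 4.60 = 4.32 mmol/kg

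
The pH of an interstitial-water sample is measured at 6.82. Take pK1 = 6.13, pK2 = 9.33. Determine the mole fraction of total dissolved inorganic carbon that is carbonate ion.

α₂ = 1 / (1 + [H⁺]/K2 + [H⁺]²/(K1K2)) = 1 / (1 + 10^+2.51 + 10^+1.82)
   = 1 / (1 + 323.59 + 66.069) = 1/390.66 = 0.002560

α₂ = 0.00256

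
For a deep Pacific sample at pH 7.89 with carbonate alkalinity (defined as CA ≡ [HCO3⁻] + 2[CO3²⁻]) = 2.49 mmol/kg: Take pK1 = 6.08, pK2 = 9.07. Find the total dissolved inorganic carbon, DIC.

DIC = 2.38 mmol/kg

CA = [HCO3⁻] + 2[CO3²⁻] = (α₁ + 2α₂)·DIC
At pH 7.89: [H⁺]/K1 = 10^-1.81 = 0.015488, K2/[H⁺] = 10^-1.18 = 0.066069
α₁ = 1/(1 + 0.015488 + 0.066069) = 1/1.0816 = 0.9246; α₂ = α₁·K2/[H⁺] = 0.06109
α₁ + 2α₂ = 1.0468
DIC = CA / (α₁ + 2α₂) = 2.49 / 1.0468 = 2.38 mmol/kg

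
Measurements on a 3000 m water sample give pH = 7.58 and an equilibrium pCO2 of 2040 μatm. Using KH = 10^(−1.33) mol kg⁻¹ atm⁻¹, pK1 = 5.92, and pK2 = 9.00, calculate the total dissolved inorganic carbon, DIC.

[CO2*] = KH · pCO2 = 10^(−1.33) × 2040×10^-6 = 9.542×10^-5 mol/kg
α₀ = 1/(1 + K1/[H⁺] + K1K2/[H⁺]²) = 1/(1 + 10^+1.66 + 10^+0.24) = 0.02064
DIC = [CO2*]/α₀ = 9.542×10^-5 / 0.02064 = 4.62 mmol/kg

DIC = 4.62 mmol/kg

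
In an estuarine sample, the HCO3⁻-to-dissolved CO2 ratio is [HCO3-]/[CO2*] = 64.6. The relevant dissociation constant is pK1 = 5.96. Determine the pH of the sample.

From K1 = [H⁺][HCO3-]/[CO2*]:  pH = pK1 + log₁₀([HCO3-]/[CO2*])
log₁₀(64.6) = +1.810
pH = 5.96 + (+1.810) = 7.77

pH = 7.77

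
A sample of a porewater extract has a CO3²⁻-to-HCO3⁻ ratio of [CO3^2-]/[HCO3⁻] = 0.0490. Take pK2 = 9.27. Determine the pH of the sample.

pH = 7.96

From K2 = [H⁺][CO3^2-]/[HCO3⁻]:  pH = pK2 + log₁₀([CO3^2-]/[HCO3⁻])
log₁₀(0.0490) = -1.310
pH = 9.27 + (-1.310) = 7.96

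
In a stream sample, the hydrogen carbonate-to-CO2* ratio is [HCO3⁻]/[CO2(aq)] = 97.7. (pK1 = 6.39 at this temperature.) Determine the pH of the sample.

From K1 = [H⁺][HCO3⁻]/[CO2(aq)]:  pH = pK1 + log₁₀([HCO3⁻]/[CO2(aq)])
log₁₀(97.7) = +1.990
pH = 6.39 + (+1.990) = 8.38

pH = 8.38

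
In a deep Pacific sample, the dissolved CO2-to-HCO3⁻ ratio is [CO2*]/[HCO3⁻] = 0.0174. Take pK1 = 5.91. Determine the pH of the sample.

pH = 7.67

From K1 = [H⁺][HCO3⁻]/[CO2*]:  pH = pK1 − log₁₀([CO2*]/[HCO3⁻])
log₁₀(0.0174) = -1.759
pH = 5.91 − (-1.759) = 7.67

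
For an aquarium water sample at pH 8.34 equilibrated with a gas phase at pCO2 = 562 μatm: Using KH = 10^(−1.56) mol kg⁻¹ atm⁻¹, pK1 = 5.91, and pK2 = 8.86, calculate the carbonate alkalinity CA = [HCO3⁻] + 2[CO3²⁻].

[CO2*] = KH · pCO2 = 10^(−1.56) × 562×10^-6 = 1.548×10^-5 mol/kg
α₀ = 1/(1 + K1/[H⁺] + K1K2/[H⁺]²) = 1/(1 + 10^+2.43 + 10^+1.91) = 0.002845
DIC = [CO2*]/α₀ = 1.548×10^-5 / 0.002845 = 5.440 mmol/kg
CA = (α₁ + 2α₂)·DIC = (0.7659 + 2×0.2313) × 5.440 = 6.68 mmol/kg

CA = 6.68 mmol/kg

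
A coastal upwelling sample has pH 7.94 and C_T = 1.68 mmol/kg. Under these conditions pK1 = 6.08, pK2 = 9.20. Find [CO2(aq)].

α₀ = 1 / (1 + K1/[H⁺] + K1K2/[H⁺]²) = 1 / (1 + 10^+1.86 + 10^+0.60)
   = 1 / (1 + 72.444 + 3.9811) = 1/77.425 = 0.01292
[CO2*] = α₀ × DIC = 0.01292 × 1.68 = 0.0217 mmol/kg

[CO2*] = 0.0217 mmol/kg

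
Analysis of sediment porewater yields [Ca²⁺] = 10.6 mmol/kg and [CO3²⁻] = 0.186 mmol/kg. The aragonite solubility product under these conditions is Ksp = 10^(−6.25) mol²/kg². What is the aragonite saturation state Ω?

Ksp = 10^(−6.25) = 5.623×10^-7
Ω = [Ca²⁺][CO3²⁻]/Ksp = (10.6×10^-3)(0.186×10^-3) / 5.623×10^-7 = 3.51

Ω = 3.51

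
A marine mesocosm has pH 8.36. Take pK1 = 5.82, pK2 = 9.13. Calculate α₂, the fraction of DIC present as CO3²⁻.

α₂ = 1 / (1 + [H⁺]/K2 + [H⁺]²/(K1K2)) = 1 / (1 + 10^+0.77 + 10^-1.77)
   = 1 / (1 + 5.8884 + 0.016982) = 1/6.9054 = 0.1448

α₂ = 0.145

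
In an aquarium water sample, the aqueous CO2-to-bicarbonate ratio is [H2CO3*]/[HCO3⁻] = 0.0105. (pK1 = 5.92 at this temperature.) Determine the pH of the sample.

From K1 = [H⁺][HCO3⁻]/[H2CO3*]:  pH = pK1 − log₁₀([H2CO3*]/[HCO3⁻])
log₁₀(0.0105) = -1.979
pH = 5.92 − (-1.979) = 7.90

pH = 7.90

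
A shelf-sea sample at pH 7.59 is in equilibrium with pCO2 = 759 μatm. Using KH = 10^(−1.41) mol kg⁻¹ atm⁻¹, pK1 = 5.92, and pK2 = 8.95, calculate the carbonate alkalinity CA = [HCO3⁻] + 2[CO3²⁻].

CA = 1.50 mmol/kg

[CO2*] = KH · pCO2 = 10^(−1.41) × 759×10^-6 = 2.953×10^-5 mol/kg
α₀ = 1/(1 + K1/[H⁺] + K1K2/[H⁺]²) = 1/(1 + 10^+1.67 + 10^+0.31) = 0.02007
DIC = [CO2*]/α₀ = 2.953×10^-5 / 0.02007 = 1.471 mmol/kg
CA = (α₁ + 2α₂)·DIC = (0.9389 + 2×0.04099) × 1.471 = 1.50 mmol/kg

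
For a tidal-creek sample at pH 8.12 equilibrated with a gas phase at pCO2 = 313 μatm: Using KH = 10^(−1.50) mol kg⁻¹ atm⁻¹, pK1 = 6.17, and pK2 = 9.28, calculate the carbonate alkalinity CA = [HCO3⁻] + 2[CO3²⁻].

CA = 1.00 mmol/kg

[CO2*] = KH · pCO2 = 10^(−1.50) × 313×10^-6 = 9.898×10^-6 mol/kg
α₀ = 1/(1 + K1/[H⁺] + K1K2/[H⁺]²) = 1/(1 + 10^+1.95 + 10^+0.79) = 0.01039
DIC = [CO2*]/α₀ = 9.898×10^-6 / 0.01039 = 0.9531 mmol/kg
CA = (α₁ + 2α₂)·DIC = (0.9256 + 2×0.06403) × 0.9531 = 1.00 mmol/kg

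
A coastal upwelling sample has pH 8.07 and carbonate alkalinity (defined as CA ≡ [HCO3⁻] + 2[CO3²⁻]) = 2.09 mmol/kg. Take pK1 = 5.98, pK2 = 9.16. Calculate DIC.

DIC = 1.96 mmol/kg

CA = [HCO3⁻] + 2[CO3²⁻] = (α₁ + 2α₂)·DIC
At pH 8.07: [H⁺]/K1 = 10^-2.09 = 0.0081283, K2/[H⁺] = 10^-1.09 = 0.081283
α₁ = 1/(1 + 0.0081283 + 0.081283) = 1/1.0894 = 0.9179; α₂ = α₁·K2/[H⁺] = 0.07461
α₁ + 2α₂ = 1.0672
DIC = CA / (α₁ + 2α₂) = 2.09 / 1.0672 = 1.96 mmol/kg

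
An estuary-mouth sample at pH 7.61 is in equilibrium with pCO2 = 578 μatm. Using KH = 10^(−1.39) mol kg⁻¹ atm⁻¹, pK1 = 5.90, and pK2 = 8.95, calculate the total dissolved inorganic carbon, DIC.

DIC = 1.29 mmol/kg

[CO2*] = KH · pCO2 = 10^(−1.39) × 578×10^-6 = 2.355×10^-5 mol/kg
α₀ = 1/(1 + K1/[H⁺] + K1K2/[H⁺]²) = 1/(1 + 10^+1.71 + 10^+0.37) = 0.01830
DIC = [CO2*]/α₀ = 2.355×10^-5 / 0.01830 = 1.29 mmol/kg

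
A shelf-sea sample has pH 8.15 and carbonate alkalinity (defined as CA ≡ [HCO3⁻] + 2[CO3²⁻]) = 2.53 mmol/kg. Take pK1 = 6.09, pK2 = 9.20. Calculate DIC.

CA = [HCO3⁻] + 2[CO3²⁻] = (α₁ + 2α₂)·DIC
At pH 8.15: [H⁺]/K1 = 10^-2.06 = 0.0087096, K2/[H⁺] = 10^-1.05 = 0.089125
α₁ = 1/(1 + 0.0087096 + 0.089125) = 1/1.0978 = 0.9109; α₂ = α₁·K2/[H⁺] = 0.08118
α₁ + 2α₂ = 1.0732
DIC = CA / (α₁ + 2α₂) = 2.53 / 1.0732 = 2.36 mmol/kg

DIC = 2.36 mmol/kg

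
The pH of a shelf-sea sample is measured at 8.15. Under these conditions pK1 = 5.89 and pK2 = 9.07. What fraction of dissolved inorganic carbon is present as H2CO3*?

α₀ = 0.00488

α₀ = 1 / (1 + K1/[H⁺] + K1K2/[H⁺]²) = 1 / (1 + 10^+2.26 + 10^+1.34)
   = 1 / (1 + 181.97 + 21.878) = 1/204.85 = 0.004882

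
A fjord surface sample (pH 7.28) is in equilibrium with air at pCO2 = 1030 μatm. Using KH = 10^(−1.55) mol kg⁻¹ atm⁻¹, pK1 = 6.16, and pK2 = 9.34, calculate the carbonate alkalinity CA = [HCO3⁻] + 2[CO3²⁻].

[CO2*] = KH · pCO2 = 10^(−1.55) × 1030×10^-6 = 2.903×10^-5 mol/kg
α₀ = 1/(1 + K1/[H⁺] + K1K2/[H⁺]²) = 1/(1 + 10^+1.12 + 10^-0.94) = 0.06994
DIC = [CO2*]/α₀ = 2.903×10^-5 / 0.06994 = 0.4150 mmol/kg
CA = (α₁ + 2α₂)·DIC = (0.9220 + 2×0.008031) × 0.4150 = 0.389 mmol/kg

CA = 0.389 mmol/kg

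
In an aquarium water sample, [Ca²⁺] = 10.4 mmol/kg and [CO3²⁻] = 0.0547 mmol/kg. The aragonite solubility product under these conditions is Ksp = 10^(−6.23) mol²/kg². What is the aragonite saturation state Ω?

Ω = 0.966

Ksp = 10^(−6.23) = 5.888×10^-7
Ω = [Ca²⁺][CO3²⁻]/Ksp = (10.4×10^-3)(0.0547×10^-3) / 5.888×10^-7 = 0.966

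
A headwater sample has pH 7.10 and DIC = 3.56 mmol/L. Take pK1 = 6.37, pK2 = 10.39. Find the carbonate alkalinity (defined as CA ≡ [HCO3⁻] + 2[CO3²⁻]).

CA = [HCO3⁻] + 2[CO3²⁻] = (α₁ + 2α₂)·DIC
At pH 7.10: [H⁺]/K1 = 10^-0.73 = 0.18621, K2/[H⁺] = 10^-3.29 = 0.00051286
α₁ = 1/(1 + 0.18621 + 0.00051286) = 1/1.1867 = 0.8427; α₂ = α₁·K2/[H⁺] = 0.0004322
α₁ + 2α₂ = 0.8435
CA = 0.8435 × 3.56 = 3.00 mmol/L

CA = 3.00 mmol/L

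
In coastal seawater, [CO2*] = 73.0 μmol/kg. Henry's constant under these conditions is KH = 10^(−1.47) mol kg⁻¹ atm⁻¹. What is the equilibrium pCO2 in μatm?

KH = 10^(−1.47) = 3.388×10^-2 mol kg⁻¹ atm⁻¹
pCO2 = [CO2*]/KH = 73.0×10^-6 / 3.388×10^-2 = 2.15×10^-3 atm = 2150 μatm

pCO2 = 2150 μatm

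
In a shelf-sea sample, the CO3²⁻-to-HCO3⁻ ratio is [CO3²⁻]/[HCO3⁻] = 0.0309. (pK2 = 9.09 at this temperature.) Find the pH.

pH = 7.58

From K2 = [H⁺][CO3²⁻]/[HCO3⁻]:  pH = pK2 + log₁₀([CO3²⁻]/[HCO3⁻])
log₁₀(0.0309) = -1.510
pH = 9.09 + (-1.510) = 7.58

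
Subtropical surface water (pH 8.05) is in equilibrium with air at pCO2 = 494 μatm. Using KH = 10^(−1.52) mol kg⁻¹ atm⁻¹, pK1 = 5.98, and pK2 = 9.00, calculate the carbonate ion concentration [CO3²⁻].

[CO3²⁻] = 0.197 mmol/kg

[CO2*] = KH · pCO2 = 10^(−1.52) × 494×10^-6 = 1.492×10^-5 mol/kg
α₀ = 1/(1 + K1/[H⁺] + K1K2/[H⁺]²) = 1/(1 + 10^+2.07 + 10^+1.12) = 0.007595
DIC = [CO2*]/α₀ = 1.492×10^-5 / 0.007595 = 1.964 mmol/kg
[CO3²⁻] = α₂·DIC; α₂ = 0.1001, so [CO3²⁻] = 0.1001 × 1.964 = 0.197 mmol/kg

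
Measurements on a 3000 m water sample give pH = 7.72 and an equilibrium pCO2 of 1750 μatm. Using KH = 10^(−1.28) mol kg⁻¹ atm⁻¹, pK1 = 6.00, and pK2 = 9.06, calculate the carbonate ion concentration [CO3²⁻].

[CO3²⁻] = 0.220 mmol/kg

[CO2*] = KH · pCO2 = 10^(−1.28) × 1750×10^-6 = 9.184×10^-5 mol/kg
α₀ = 1/(1 + K1/[H⁺] + K1K2/[H⁺]²) = 1/(1 + 10^+1.72 + 10^+0.38) = 0.01790
DIC = [CO2*]/α₀ = 9.184×10^-5 / 0.01790 = 5.132 mmol/kg
[CO3²⁻] = α₂·DIC; α₂ = 0.04293, so [CO3²⁻] = 0.04293 × 5.132 = 0.220 mmol/kg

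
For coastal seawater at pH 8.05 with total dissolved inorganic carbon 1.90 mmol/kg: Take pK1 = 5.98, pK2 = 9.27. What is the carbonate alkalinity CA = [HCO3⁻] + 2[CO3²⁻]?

CA = 1.99 mmol/kg

CA = [HCO3⁻] + 2[CO3²⁻] = (α₁ + 2α₂)·DIC
At pH 8.05: [H⁺]/K1 = 10^-2.07 = 0.0085114, K2/[H⁺] = 10^-1.22 = 0.060256
α₁ = 1/(1 + 0.0085114 + 0.060256) = 1/1.0688 = 0.9357; α₂ = α₁·K2/[H⁺] = 0.05638
α₁ + 2α₂ = 1.0484
CA = 1.0484 × 1.90 = 1.99 mmol/kg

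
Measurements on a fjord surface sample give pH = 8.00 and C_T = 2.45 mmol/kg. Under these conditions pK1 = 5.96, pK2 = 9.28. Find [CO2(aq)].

[CO2*] = 0.0210 mmol/kg

α₀ = 1 / (1 + K1/[H⁺] + K1K2/[H⁺]²) = 1 / (1 + 10^+2.04 + 10^+0.76)
   = 1 / (1 + 109.65 + 5.7544) = 1/116.40 = 0.008591
[CO2*] = α₀ × DIC = 0.008591 × 2.45 = 0.0210 mmol/kg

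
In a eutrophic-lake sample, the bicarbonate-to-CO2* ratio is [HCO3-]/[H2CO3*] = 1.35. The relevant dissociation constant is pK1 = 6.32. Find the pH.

From K1 = [H⁺][HCO3-]/[H2CO3*]:  pH = pK1 + log₁₀([HCO3-]/[H2CO3*])
log₁₀(1.35) = +0.130
pH = 6.32 + (+0.130) = 6.45

pH = 6.45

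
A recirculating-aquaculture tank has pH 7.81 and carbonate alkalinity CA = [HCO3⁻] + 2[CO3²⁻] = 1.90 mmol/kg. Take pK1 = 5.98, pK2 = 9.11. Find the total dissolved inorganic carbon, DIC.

DIC = 1.84 mmol/kg

CA = [HCO3⁻] + 2[CO3²⁻] = (α₁ + 2α₂)·DIC
At pH 7.81: [H⁺]/K1 = 10^-1.83 = 0.014791, K2/[H⁺] = 10^-1.30 = 0.050119
α₁ = 1/(1 + 0.014791 + 0.050119) = 1/1.0649 = 0.9390; α₂ = α₁·K2/[H⁺] = 0.04706
α₁ + 2α₂ = 1.0332
DIC = CA / (α₁ + 2α₂) = 1.90 / 1.0332 = 1.84 mmol/kg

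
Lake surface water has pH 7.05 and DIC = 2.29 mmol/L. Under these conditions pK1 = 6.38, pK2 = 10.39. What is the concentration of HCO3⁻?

[HCO3⁻] = 1.89 mmol/L

α₁ = 1 / (1 + [H⁺]/K1 + K2/[H⁺]) = 1 / (1 + 10^-0.67 + 10^-3.34)
   = 1 / (1 + 0.21380 + 0.00045709) = 1/1.2143 = 0.8236
[HCO3⁻] = α₁ × DIC = 0.8236 × 2.29 = 1.89 mmol/L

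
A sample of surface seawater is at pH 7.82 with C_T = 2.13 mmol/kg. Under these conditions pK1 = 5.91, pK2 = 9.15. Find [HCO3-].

[HCO3⁻] = 2.01 mmol/kg

α₁ = 1 / (1 + [H⁺]/K1 + K2/[H⁺]) = 1 / (1 + 10^-1.91 + 10^-1.33)
   = 1 / (1 + 0.012303 + 0.046774) = 1/1.0591 = 0.9442
[HCO3⁻] = α₁ × DIC = 0.9442 × 2.13 = 2.01 mmol/kg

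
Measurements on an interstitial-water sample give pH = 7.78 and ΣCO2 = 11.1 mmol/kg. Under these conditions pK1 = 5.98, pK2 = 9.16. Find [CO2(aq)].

[CO2*] = 0.166 mmol/kg

α₀ = 1 / (1 + K1/[H⁺] + K1K2/[H⁺]²) = 1 / (1 + 10^+1.80 + 10^+0.42)
   = 1 / (1 + 63.096 + 2.6303) = 1/66.726 = 0.01499
[CO2*] = α₀ × DIC = 0.01499 × 11.1 = 0.166 mmol/kg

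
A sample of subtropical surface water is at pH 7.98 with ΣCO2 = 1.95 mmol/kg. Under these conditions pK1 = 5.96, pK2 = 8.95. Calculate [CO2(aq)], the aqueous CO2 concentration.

α₀ = 1 / (1 + K1/[H⁺] + K1K2/[H⁺]²) = 1 / (1 + 10^+2.02 + 10^+1.05)
   = 1 / (1 + 104.71 + 11.220) = 1/116.93 = 0.008552
[CO2*] = α₀ × DIC = 0.008552 × 1.95 = 0.0167 mmol/kg = 16.7 μmol/kg

[CO2*] = 16.7 μmol/kg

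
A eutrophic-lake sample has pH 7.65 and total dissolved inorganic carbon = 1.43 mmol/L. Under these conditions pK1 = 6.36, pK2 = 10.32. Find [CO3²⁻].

[CO3²⁻] = 2.90 μmol/L

α₂ = 1 / (1 + [H⁺]/K2 + [H⁺]²/(K1K2)) = 1 / (1 + 10^+2.67 + 10^+1.38)
   = 1 / (1 + 467.74 + 23.988) = 1/492.72 = 0.002030
[CO3²⁻] = α₂ × DIC = 0.002030 × 1.43 = 0.00290 mmol/L = 2.90 μmol/L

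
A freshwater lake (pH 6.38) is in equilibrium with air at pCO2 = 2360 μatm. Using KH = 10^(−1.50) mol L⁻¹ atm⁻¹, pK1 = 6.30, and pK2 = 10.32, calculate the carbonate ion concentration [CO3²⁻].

[CO2*] = KH · pCO2 = 10^(−1.50) × 2360×10^-6 = 7.463×10^-5 mol/L
α₀ = 1/(1 + K1/[H⁺] + K1K2/[H⁺]²) = 1/(1 + 10^+0.08 + 10^-3.86) = 0.4540
DIC = [CO2*]/α₀ = 7.463×10^-5 / 0.4540 = 0.1644 mmol/L
[CO3²⁻] = α₂·DIC; α₂ = 6.268×10^-5, so [CO3²⁻] = 6.268×10^-5 × 0.1644 = 1.03×10^-5 mmol/L = 0.0103 μmol/L

[CO3²⁻] = 0.0103 μmol/L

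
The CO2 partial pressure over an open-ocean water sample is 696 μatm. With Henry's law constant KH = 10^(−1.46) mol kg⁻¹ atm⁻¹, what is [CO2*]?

KH = 10^(−1.46) = 3.467×10^-2 mol kg⁻¹ atm⁻¹
[CO2*] = KH · pCO2 = 3.467×10^-2 × 696×10^-6 atm = 2.41×10^-5 mol/kg

[CO2*] = 24.1 μmol/kg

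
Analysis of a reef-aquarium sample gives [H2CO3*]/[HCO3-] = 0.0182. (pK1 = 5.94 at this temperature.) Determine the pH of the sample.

From K1 = [H⁺][HCO3-]/[H2CO3*]:  pH = pK1 − log₁₀([H2CO3*]/[HCO3-])
log₁₀(0.0182) = -1.740
pH = 5.94 − (-1.740) = 7.68

pH = 7.68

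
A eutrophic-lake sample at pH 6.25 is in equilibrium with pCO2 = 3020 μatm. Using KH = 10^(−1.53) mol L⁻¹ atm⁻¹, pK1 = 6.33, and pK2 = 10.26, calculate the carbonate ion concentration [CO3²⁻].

[CO3²⁻] = 0.00724 μmol/L

[CO2*] = KH · pCO2 = 10^(−1.53) × 3020×10^-6 = 8.913×10^-5 mol/L
α₀ = 1/(1 + K1/[H⁺] + K1K2/[H⁺]²) = 1/(1 + 10^-0.08 + 10^-4.09) = 0.5459
DIC = [CO2*]/α₀ = 8.913×10^-5 / 0.5459 = 0.1633 mmol/L
[CO3²⁻] = α₂·DIC; α₂ = 4.437×10^-5, so [CO3²⁻] = 4.437×10^-5 × 0.1633 = 7.24×10^-6 mmol/L = 0.00724 μmol/L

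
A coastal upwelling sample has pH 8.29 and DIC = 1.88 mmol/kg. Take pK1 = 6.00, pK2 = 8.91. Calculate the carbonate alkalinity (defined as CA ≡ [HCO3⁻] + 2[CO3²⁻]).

CA = [HCO3⁻] + 2[CO3²⁻] = (α₁ + 2α₂)·DIC
At pH 8.29: [H⁺]/K1 = 10^-2.29 = 0.0051286, K2/[H⁺] = 10^-0.62 = 0.23988
α₁ = 1/(1 + 0.0051286 + 0.23988) = 1/1.2450 = 0.8032; α₂ = α₁·K2/[H⁺] = 0.1927
α₁ + 2α₂ = 1.1886
CA = 1.1886 × 1.88 = 2.23 mmol/kg

CA = 2.23 mmol/kg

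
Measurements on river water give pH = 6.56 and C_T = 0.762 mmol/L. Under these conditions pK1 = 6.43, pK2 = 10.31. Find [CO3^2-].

α₂ = 1 / (1 + [H⁺]/K2 + [H⁺]²/(K1K2)) = 1 / (1 + 10^+3.75 + 10^+3.62)
   = 1 / (1 + 5623.4 + 4168.7) = 1/9793.1 = 0.0001021
[CO3²⁻] = α₂ × DIC = 0.0001021 × 0.762 = 7.78×10^-5 mmol/L = 0.0778 μmol/L

[CO3²⁻] = 0.0778 μmol/L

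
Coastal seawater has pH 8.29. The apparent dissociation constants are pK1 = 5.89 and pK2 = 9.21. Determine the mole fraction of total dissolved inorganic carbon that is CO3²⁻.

α₂ = 0.107

α₂ = 1 / (1 + [H⁺]/K2 + [H⁺]²/(K1K2)) = 1 / (1 + 10^+0.92 + 10^-1.48)
   = 1 / (1 + 8.3176 + 0.033113) = 1/9.3508 = 0.1069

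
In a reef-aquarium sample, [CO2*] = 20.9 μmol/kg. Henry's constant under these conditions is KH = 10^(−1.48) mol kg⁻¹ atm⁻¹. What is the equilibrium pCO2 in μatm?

KH = 10^(−1.48) = 3.311×10^-2 mol kg⁻¹ atm⁻¹
pCO2 = [CO2*]/KH = 20.9×10^-6 / 3.311×10^-2 = 6.31×10^-4 atm = 631 μatm

pCO2 = 631 μatm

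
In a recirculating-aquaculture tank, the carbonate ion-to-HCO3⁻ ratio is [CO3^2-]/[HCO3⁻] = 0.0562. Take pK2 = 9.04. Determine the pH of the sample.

pH = 7.79

From K2 = [H⁺][CO3^2-]/[HCO3⁻]:  pH = pK2 + log₁₀([CO3^2-]/[HCO3⁻])
log₁₀(0.0562) = -1.250
pH = 9.04 + (-1.250) = 7.79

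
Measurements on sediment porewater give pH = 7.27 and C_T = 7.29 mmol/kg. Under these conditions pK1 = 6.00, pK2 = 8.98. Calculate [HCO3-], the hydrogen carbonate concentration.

[HCO3⁻] = 6.79 mmol/kg

α₁ = 1 / (1 + [H⁺]/K1 + K2/[H⁺]) = 1 / (1 + 10^-1.27 + 10^-1.71)
   = 1 / (1 + 0.053703 + 0.019498) = 1/1.0732 = 0.9318
[HCO3⁻] = α₁ × DIC = 0.9318 × 7.29 = 6.79 mmol/kg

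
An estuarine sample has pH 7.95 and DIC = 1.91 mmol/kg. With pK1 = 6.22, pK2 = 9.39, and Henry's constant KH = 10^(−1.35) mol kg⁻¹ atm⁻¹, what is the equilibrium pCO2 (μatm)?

pCO2 = 755 μatm

α₀ = 1 / (1 + K1/[H⁺] + K1K2/[H⁺]²) = 1 / (1 + 10^+1.73 + 10^+0.29)
   = 1 / (1 + 53.703 + 1.9498) = 1/56.653 = 0.01765
[CO2*] = α₀ × DIC = 0.01765 × 1.91 = 0.03371 mmol/kg
pCO2 = [CO2*]/KH = 3.371×10^-5 / 4.467×10^-2 = 755 μatm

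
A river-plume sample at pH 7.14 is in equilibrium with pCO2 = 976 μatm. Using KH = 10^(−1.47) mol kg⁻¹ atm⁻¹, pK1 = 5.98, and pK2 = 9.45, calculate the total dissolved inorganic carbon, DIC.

[CO2*] = KH · pCO2 = 10^(−1.47) × 976×10^-6 = 3.307×10^-5 mol/kg
α₀ = 1/(1 + K1/[H⁺] + K1K2/[H⁺]²) = 1/(1 + 10^+1.16 + 10^-1.15) = 0.06441
DIC = [CO2*]/α₀ = 3.307×10^-5 / 0.06441 = 0.513 mmol/kg

DIC = 0.513 mmol/kg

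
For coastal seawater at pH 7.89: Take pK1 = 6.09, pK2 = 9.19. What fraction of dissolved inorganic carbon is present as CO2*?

α₀ = 0.0149

α₀ = 1 / (1 + K1/[H⁺] + K1K2/[H⁺]²) = 1 / (1 + 10^+1.80 + 10^+0.50)
   = 1 / (1 + 63.096 + 3.1623) = 1/67.258 = 0.01487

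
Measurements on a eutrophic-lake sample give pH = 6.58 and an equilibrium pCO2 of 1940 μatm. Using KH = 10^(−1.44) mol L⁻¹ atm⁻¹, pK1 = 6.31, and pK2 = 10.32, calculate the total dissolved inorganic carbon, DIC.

[CO2*] = KH · pCO2 = 10^(−1.44) × 1940×10^-6 = 7.044×10^-5 mol/L
α₀ = 1/(1 + K1/[H⁺] + K1K2/[H⁺]²) = 1/(1 + 10^+0.27 + 10^-3.47) = 0.3494
DIC = [CO2*]/α₀ = 7.044×10^-5 / 0.3494 = 0.202 mmol/L

DIC = 0.202 mmol/L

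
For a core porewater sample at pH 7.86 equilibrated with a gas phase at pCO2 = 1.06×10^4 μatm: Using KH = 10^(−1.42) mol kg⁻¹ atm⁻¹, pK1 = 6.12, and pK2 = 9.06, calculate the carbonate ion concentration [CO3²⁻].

[CO2*] = KH · pCO2 = 10^(−1.42) × 1.06×10^4×10^-6 = 4.030×10^-4 mol/kg
α₀ = 1/(1 + K1/[H⁺] + K1K2/[H⁺]²) = 1/(1 + 10^+1.74 + 10^+0.54) = 0.01683
DIC = [CO2*]/α₀ = 4.030×10^-4 / 0.01683 = 23.95 mmol/kg
[CO3²⁻] = α₂·DIC; α₂ = 0.05835, so [CO3²⁻] = 0.05835 × 23.95 = 1.40 mmol/kg

[CO3²⁻] = 1.40 mmol/kg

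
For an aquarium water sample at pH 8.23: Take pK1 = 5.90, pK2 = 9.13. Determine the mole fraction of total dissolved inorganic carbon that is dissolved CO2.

α₀ = 0.00414

α₀ = 1 / (1 + K1/[H⁺] + K1K2/[H⁺]²) = 1 / (1 + 10^+2.33 + 10^+1.43)
   = 1 / (1 + 213.80 + 26.915) = 1/241.71 = 0.004137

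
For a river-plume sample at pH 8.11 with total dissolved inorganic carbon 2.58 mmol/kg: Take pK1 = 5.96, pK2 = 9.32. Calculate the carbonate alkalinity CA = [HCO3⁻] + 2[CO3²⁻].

CA = [HCO3⁻] + 2[CO3²⁻] = (α₁ + 2α₂)·DIC
At pH 8.11: [H⁺]/K1 = 10^-2.15 = 0.0070795, K2/[H⁺] = 10^-1.21 = 0.061660
α₁ = 1/(1 + 0.0070795 + 0.061660) = 1/1.0687 = 0.9357; α₂ = α₁·K2/[H⁺] = 0.05769
α₁ + 2α₂ = 1.0511
CA = 1.0511 × 2.58 = 2.71 mmol/kg

CA = 2.71 mmol/kg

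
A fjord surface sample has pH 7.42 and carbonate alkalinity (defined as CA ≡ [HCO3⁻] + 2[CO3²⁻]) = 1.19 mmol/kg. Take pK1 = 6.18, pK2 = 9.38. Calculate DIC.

CA = [HCO3⁻] + 2[CO3²⁻] = (α₁ + 2α₂)·DIC
At pH 7.42: [H⁺]/K1 = 10^-1.24 = 0.057544, K2/[H⁺] = 10^-1.96 = 0.010965
α₁ = 1/(1 + 0.057544 + 0.010965) = 1/1.0685 = 0.9359; α₂ = α₁·K2/[H⁺] = 0.01026
α₁ + 2α₂ = 0.9564
DIC = CA / (α₁ + 2α₂) = 1.19 / 0.9564 = 1.24 mmol/kg

DIC = 1.24 mmol/kg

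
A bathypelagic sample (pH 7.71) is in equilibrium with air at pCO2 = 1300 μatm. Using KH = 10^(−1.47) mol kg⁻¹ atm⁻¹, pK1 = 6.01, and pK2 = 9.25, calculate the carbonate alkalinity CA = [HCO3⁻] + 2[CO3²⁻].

[CO2*] = KH · pCO2 = 10^(−1.47) × 1300×10^-6 = 4.405×10^-5 mol/kg
α₀ = 1/(1 + K1/[H⁺] + K1K2/[H⁺]²) = 1/(1 + 10^+1.70 + 10^+0.16) = 0.01902
DIC = [CO2*]/α₀ = 4.405×10^-5 / 0.01902 = 2.315 mmol/kg
CA = (α₁ + 2α₂)·DIC = (0.9535 + 2×0.02750) × 2.315 = 2.34 mmol/kg

CA = 2.34 mmol/kg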